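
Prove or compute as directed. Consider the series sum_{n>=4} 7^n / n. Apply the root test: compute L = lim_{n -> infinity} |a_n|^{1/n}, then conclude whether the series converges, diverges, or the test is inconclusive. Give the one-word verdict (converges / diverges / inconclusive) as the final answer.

Let a_n denote the general term. Form |a_n|^(1/n) and simplify:
|a_n|^(1/n) = 7/n^(1/n)
Take the limit as n -> infinity: L = 7.
Since L = 7 > 1, the root test implies divergence.

diverges


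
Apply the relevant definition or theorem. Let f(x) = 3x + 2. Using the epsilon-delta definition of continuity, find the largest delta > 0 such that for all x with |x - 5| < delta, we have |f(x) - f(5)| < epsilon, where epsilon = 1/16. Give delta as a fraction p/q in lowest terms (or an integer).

We compute f(5) = 3*(5) + 2 = 17.
|f(x) - f(5)| = |3x + 2 - (17)| = |3(x - 5)| = 3|x - 5|.
We need 3|x - 5| < 1/16, i.e. |x - 5| < 1/16 / 3 = 1/48.
So any delta <= 1/48 works. Conversely, if delta > 1/48, then x = 5 + 1/48 satisfies |x - 5| = 1/48 < delta but |f(x) - f(5)| = 3 * 1/48 = 1/16, which is not < 1/16; so no larger delta works.
Hence the largest such delta is 1/48.

1/48


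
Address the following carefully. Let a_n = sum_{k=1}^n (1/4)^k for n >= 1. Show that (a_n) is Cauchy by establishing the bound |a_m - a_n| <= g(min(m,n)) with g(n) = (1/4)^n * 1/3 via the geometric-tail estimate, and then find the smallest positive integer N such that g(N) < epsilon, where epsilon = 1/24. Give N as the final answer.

For m > n >= 1: |a_m - a_n| = sum_{k=n+1}^m (1/4)^k < sum_{k=n+1}^infinity (1/4)^k = (1/4)^(n+1) / (1 - 1/4) = (1/4)^n * (1/4) * (4/3) = (1/4)^n * 1/3.
So g(n) = (1/4)^n / 3. Since g(n) -> 0, (a_n) is Cauchy.
Now solve g(N) < 1/24: (1/4)^N / 3 < 1/24 <=> 4^N > 1 / (3 * 1/24) = 8.
Check powers of 4: 4^1 = 4 <= 8, 4^2 = 16 > 8.
So the smallest such N is 2. Check: g(2) = 1/(3 * 16) = 1/48 < 1/24.

2


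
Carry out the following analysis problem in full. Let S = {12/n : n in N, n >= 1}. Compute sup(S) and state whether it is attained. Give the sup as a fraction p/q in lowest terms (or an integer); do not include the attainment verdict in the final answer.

Analysis:
- Values: 12, 6, 4, 3, ... strictly decreasing.
- The maximum is 12 (n=1); sup = 12 (attained).
- The set is bounded below by 0; 12/n -> 0 so 0 is the greatest lower bound.
- 0 is not in the set, so inf = 0 is not attained.
Conclusion: sup(S) = 12, attained in S.

12


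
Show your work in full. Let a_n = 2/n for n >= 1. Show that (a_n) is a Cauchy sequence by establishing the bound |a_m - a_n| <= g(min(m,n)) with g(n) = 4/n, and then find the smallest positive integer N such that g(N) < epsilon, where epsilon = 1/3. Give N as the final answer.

For any m, n >= 1, by the triangle inequality:
|a_m - a_n| = |2/m - 2/n| <= 2*1/m + 2*1/n <= 4/min(m,n).
So g(n) = 4/n bounds the Cauchy difference. Since g(n) -> 0, (a_n) is Cauchy.
Now solve g(N) < 1/3: 4/N < 1/3 <=> N > 4 / (1/3) = 12.
The smallest integer strictly greater than 12 is N = 13.
Check: g(13) = 4/13 = 4/13 < 1/3; g(12) = 1/3 >= 1/3. So N = 13.

13


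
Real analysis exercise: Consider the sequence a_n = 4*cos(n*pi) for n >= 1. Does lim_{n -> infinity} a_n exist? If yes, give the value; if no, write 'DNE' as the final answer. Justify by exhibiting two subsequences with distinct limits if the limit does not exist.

Examine the behaviour of a_n along subsequences.
cos(n*pi) = (-1)^n, so a_n = 4*(-1)^n. a_{2k} = 4 -> 4. a_{2k+1} = -4 -> -4.
Since these two subsequential limits are 4 and -4, distinct, the full sequence cannot converge (a convergent sequence has all subsequences tending to the same limit). So lim a_n does not exist.

DNE


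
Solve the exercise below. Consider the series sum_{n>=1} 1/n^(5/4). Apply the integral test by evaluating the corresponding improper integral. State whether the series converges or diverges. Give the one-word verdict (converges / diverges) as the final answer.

Let f(x) = x^(-5/4). Then f is positive, continuous, and decreasing on [1, infinity), so the integral test applies.
Compute the improper integral int_{1}^infinity f(x) dx:
  antiderivative F(x) = -4/x^(1/4).
  As x -> infinity, F(x) -> 0 (since p = 5/4 > 1).
  So int = F(infinity) - F(1) = 0 - (-4) = 4.
  Finite, so by the integral test, the series converges.

converges


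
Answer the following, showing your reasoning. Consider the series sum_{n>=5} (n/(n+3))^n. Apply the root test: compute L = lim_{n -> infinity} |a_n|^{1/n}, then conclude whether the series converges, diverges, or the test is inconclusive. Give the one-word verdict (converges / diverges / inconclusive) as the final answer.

Let a_n denote the general term. Form |a_n|^(1/n) and simplify:
|a_n|^(1/n) = n/(n + 3)
Take the limit as n -> infinity: L = 1.
Since L = 1, the root test is inconclusive. (In fact a_n = (n/(n+3))^n -> e^(-3) != 0, so the nth-term test shows divergence; but the root test itself gives no conclusion.)

inconclusive


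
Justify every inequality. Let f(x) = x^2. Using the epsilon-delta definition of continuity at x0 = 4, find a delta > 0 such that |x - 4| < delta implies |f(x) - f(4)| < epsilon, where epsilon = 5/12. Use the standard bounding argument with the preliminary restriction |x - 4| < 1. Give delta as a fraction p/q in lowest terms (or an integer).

Factor: |x^2 - (4)^2| = |x - 4| * |x + 4|.
Impose |x - 4| < 1 first. Then |x + 4| = |(x - 4) + 2*(4)| <= |x - 4| + 2*|4| < 1 + 8 = 9.
So |x^2 - (4)^2| < delta * 9.
We need delta * 9 <= 5/12, i.e. delta <= 5/12/9 = 5/108.
Since 5/108 < 1, this is tighter than 1; take delta = 5/108.
So delta = 5/108 works.

5/108


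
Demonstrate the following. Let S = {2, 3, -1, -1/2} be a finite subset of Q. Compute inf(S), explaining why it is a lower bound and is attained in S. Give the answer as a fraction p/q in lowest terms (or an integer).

S is finite, so inf(S) = min(S).
Sorted increasing:
-1, -1/2, 2, 3
The extremum is -1.
For every x in S, x >= -1. And -1 is in S, so it is attained.
Therefore inf(S) = -1.

-1


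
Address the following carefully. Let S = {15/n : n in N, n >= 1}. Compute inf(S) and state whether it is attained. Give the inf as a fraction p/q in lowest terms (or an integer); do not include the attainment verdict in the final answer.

Analysis:
- Values: 15, 15/2, 5, 15/4, ... strictly decreasing.
- The maximum is 15 (n=1); sup = 15 (attained).
- The set is bounded below by 0; 15/n -> 0 so 0 is the greatest lower bound.
- 0 is not in the set, so inf = 0 is not attained.
Conclusion: inf(S) = 0, not attained in S.

0


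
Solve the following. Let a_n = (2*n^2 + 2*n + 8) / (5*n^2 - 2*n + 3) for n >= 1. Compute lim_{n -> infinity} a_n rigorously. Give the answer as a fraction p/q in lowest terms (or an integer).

Divide numerator and denominator by n^2, the highest power:
numerator / n^2 = 2 + 2/n + 8/n^2
denominator / n^2 = 5 - 2/n + 3/n^2
As n -> infinity, all terms of the form c/n^k (k >= 1) tend to 0.
So numerator / n^2 -> 2 and denominator / n^2 -> 5.
Therefore lim a_n = 2/5.

2/5


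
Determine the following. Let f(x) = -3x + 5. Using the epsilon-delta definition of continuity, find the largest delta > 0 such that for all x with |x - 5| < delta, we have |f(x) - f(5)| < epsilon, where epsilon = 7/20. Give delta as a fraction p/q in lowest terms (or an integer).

We compute f(5) = -3*(5) + 5 = -10.
|f(x) - f(5)| = |-3x + 5 - (-10)| = |-3(x - 5)| = 3|x - 5|.
We need 3|x - 5| < 7/20, i.e. |x - 5| < 7/20 / 3 = 7/60.
So any delta <= 7/60 works. Conversely, if delta > 7/60, then x = 5 + 7/60 satisfies |x - 5| = 7/60 < delta but |f(x) - f(5)| = 3 * 7/60 = 7/20, which is not < 7/20; so no larger delta works.
Hence the largest such delta is 7/60.

7/60


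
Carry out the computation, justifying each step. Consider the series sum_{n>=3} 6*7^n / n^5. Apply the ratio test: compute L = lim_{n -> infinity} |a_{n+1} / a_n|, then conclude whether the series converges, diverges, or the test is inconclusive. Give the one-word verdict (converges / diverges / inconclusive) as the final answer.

Let a_n denote the general term. Form the ratio a_{n+1}/a_n and simplify:
a_{n+1}/a_n = 7*n^5/(n + 1)^5
Take the limit as n -> infinity: L = 7.
Since L = 7 > 1 (or L = infinity), the ratio test implies the series diverges.

diverges


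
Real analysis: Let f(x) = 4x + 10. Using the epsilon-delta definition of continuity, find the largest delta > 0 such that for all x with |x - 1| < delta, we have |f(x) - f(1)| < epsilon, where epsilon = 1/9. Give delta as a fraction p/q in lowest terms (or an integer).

We compute f(1) = 4*(1) + 10 = 14.
|f(x) - f(1)| = |4x + 10 - (14)| = |4(x - 1)| = 4|x - 1|.
We need 4|x - 1| < 1/9, i.e. |x - 1| < 1/9 / 4 = 1/36.
So any delta <= 1/36 works. Conversely, if delta > 1/36, then x = 1 + 1/36 satisfies |x - 1| = 1/36 < delta but |f(x) - f(1)| = 4 * 1/36 = 1/9, which is not < 1/9; so no larger delta works.
Hence the largest such delta is 1/36.

1/36


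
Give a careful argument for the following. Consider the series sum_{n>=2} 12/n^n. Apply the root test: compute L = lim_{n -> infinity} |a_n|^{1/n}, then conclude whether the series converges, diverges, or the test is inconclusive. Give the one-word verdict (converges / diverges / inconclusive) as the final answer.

Let a_n denote the general term. Form |a_n|^(1/n) and simplify:
|a_n|^(1/n) = 12^(1/n)/n
Take the limit as n -> infinity: L = 0.
Since L = 0 < 1, the root test implies convergence.

converges


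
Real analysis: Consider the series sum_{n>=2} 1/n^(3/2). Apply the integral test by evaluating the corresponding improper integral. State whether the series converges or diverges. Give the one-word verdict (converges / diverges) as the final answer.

Let f(x) = x^(-3/2). Then f is positive, continuous, and decreasing on [2, infinity), so the integral test applies.
Compute the improper integral int_{2}^infinity f(x) dx:
  antiderivative F(x) = -2/sqrt(x).
  As x -> infinity, F(x) -> 0 (since p = 3/2 > 1).
  So int = F(infinity) - F(2) = 0 - (-sqrt(2)) = sqrt(2).
  Finite, so by the integral test, the series converges.

converges


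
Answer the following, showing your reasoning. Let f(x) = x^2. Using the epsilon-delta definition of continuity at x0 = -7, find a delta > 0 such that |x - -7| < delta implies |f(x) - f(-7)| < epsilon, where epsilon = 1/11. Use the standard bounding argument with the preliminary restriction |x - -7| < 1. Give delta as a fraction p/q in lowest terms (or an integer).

Factor: |x^2 - (-7)^2| = |x - -7| * |x + -7|.
Impose |x - -7| < 1 first. Then |x + -7| = |(x - -7) + 2*(-7)| <= |x - -7| + 2*|-7| < 1 + 14 = 15.
So |x^2 - (-7)^2| < delta * 15.
We need delta * 15 <= 1/11, i.e. delta <= 1/11/15 = 1/165.
Since 1/165 < 1, this is tighter than 1; take delta = 1/165.
So delta = 1/165 works.

1/165


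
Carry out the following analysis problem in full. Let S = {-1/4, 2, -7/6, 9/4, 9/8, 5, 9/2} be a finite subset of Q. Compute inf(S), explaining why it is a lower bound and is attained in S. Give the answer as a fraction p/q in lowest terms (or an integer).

S is finite, so inf(S) = min(S).
Sorted increasing:
-7/6, -1/4, 9/8, 2, 9/4, 9/2, 5
The extremum is -7/6.
For every x in S, x >= -7/6. And -7/6 is in S, so it is attained.
Therefore inf(S) = -7/6.

-7/6


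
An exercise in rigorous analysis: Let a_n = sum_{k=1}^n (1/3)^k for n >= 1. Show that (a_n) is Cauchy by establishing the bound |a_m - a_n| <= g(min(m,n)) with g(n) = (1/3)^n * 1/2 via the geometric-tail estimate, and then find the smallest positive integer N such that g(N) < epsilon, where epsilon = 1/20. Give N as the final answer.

For m > n >= 1: |a_m - a_n| = sum_{k=n+1}^m (1/3)^k < sum_{k=n+1}^infinity (1/3)^k = (1/3)^(n+1) / (1 - 1/3) = (1/3)^n * (1/3) * (3/2) = (1/3)^n * 1/2.
So g(n) = (1/3)^n / 2. Since g(n) -> 0, (a_n) is Cauchy.
Now solve g(N) < 1/20: (1/3)^N / 2 < 1/20 <=> 3^N > 1 / (2 * 1/20) = 10.
Check powers of 3: 3^2 = 9 <= 10, 3^3 = 27 > 10.
So the smallest such N is 3. Check: g(3) = 1/(2 * 27) = 1/54 < 1/20.

3


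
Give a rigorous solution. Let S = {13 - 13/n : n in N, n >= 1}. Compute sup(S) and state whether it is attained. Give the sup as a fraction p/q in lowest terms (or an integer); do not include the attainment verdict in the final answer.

Analysis:
- Values: 0, 13/2, 26/3, 39/4, ... strictly increasing.
- Minimum is 0 (n=1); inf = 0 (attained).
- 13 - 13/n -> 13 from below; sup = 13, not attained.
Conclusion: sup(S) = 13, not attained in S.

13


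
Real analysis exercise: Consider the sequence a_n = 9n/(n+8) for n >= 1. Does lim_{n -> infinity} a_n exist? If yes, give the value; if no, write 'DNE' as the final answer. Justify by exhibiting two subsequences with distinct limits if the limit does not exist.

Examine the behaviour of a_n along subsequences.
Even-n subsequence a_{2k} = 9(2k)/(2k+8) -> 9. Odd-n subsequence a_{2k+1} = 9(2k+1)/(2k+9) -> 9. Both tend to 9, which suggests the limit is 9; verify directly.
|a_n - 9| = |9n - 9(n+8)| / (n+8) = 72/(n+8) < 72/n for every n >= 1.
Given epsilon > 0, choose a positive integer N > 72/epsilon. Then for all n >= N, |a_n - 9| < 72/n <= 72/N < epsilon.
So by the definition of the limit, lim a_n exists and equals 9.

9


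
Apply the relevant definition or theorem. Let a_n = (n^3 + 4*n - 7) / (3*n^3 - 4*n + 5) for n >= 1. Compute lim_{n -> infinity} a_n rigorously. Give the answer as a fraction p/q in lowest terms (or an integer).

Divide numerator and denominator by n^3, the highest power:
numerator / n^3 = 1 + 4/n^2 - 7/n^3
denominator / n^3 = 3 - 4/n^2 + 5/n^3
As n -> infinity, all terms of the form c/n^k (k >= 1) tend to 0.
So numerator / n^3 -> 1 and denominator / n^3 -> 3.
Therefore lim a_n = 1/3.

1/3


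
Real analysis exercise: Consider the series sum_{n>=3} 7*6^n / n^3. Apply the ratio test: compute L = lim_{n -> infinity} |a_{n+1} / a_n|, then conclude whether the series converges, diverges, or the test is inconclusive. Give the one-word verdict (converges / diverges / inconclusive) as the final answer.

Let a_n denote the general term. Form the ratio a_{n+1}/a_n and simplify:
a_{n+1}/a_n = 6*n^3/(n + 1)^3
Take the limit as n -> infinity: L = 6.
Since L = 6 > 1 (or L = infinity), the ratio test implies the series diverges.

diverges


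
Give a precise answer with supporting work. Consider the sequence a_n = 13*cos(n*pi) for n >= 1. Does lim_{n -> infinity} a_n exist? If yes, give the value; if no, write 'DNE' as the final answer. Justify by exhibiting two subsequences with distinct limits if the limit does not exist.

Examine the behaviour of a_n along subsequences.
cos(n*pi) = (-1)^n, so a_n = 13*(-1)^n. a_{2k} = 13 -> 13. a_{2k+1} = -13 -> -13.
Since these two subsequential limits are 13 and -13, distinct, the full sequence cannot converge (a convergent sequence has all subsequences tending to the same limit). So lim a_n does not exist.

DNE


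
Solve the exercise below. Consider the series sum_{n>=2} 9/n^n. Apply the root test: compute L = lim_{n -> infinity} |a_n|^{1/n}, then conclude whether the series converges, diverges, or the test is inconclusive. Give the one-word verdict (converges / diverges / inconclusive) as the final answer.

Let a_n denote the general term. Form |a_n|^(1/n) and simplify:
|a_n|^(1/n) = 3^(2/n)/n
Take the limit as n -> infinity: L = 0.
Since L = 0 < 1, the root test implies convergence.

converges


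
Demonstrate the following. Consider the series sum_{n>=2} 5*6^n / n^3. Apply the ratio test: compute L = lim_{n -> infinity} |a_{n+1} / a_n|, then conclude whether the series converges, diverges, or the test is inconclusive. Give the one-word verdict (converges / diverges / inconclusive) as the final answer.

Let a_n denote the general term. Form the ratio a_{n+1}/a_n and simplify:
a_{n+1}/a_n = 6*n^3/(n + 1)^3
Take the limit as n -> infinity: L = 6.
Since L = 6 > 1 (or L = infinity), the ratio test implies the series diverges.

diverges


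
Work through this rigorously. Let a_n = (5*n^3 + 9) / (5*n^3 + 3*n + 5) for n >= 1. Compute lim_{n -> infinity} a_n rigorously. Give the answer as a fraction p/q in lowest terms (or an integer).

Divide numerator and denominator by n^3, the highest power:
numerator / n^3 = 5 + 9/n^3
denominator / n^3 = 5 + 3/n^2 + 5/n^3
As n -> infinity, all terms of the form c/n^k (k >= 1) tend to 0.
So numerator / n^3 -> 5 and denominator / n^3 -> 5.
Therefore lim a_n = 1.

1


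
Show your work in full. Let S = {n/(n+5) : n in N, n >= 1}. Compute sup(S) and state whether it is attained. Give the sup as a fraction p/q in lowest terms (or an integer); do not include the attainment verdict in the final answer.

Analysis:
- Values: 1/6, 2/7, 3/8, 4/9, ... strictly increasing.
- Minimum is 1/6 (n=1); inf = 1/6 (attained).
- n/(n+5) = 1 - 5/(n+5) -> 1 from below as n -> infinity, and never equals 1.
- So sup = 1 (not attained).
Conclusion: sup(S) = 1, not attained in S.

1


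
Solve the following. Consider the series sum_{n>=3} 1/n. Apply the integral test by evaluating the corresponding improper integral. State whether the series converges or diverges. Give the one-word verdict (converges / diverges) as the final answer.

Let f(x) = 1/x. Then f is positive, continuous, and decreasing on [3, infinity), so the integral test applies.
Compute the improper integral int_{3}^infinity f(x) dx:
  antiderivative F(x) = log(x).
  As x -> infinity, log(x) -> infinity.
  So int = infinity - log(3) = infinity. By the integral test, the series diverges.

diverges


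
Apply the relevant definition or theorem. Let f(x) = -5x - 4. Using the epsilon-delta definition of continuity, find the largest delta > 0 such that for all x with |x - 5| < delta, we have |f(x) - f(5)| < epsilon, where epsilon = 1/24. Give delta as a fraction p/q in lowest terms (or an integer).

We compute f(5) = -5*(5) - 4 = -29.
|f(x) - f(5)| = |-5x - 4 - (-29)| = |-5(x - 5)| = 5|x - 5|.
We need 5|x - 5| < 1/24, i.e. |x - 5| < 1/24 / 5 = 1/120.
So any delta <= 1/120 works. Conversely, if delta > 1/120, then x = 5 + 1/120 satisfies |x - 5| = 1/120 < delta but |f(x) - f(5)| = 5 * 1/120 = 1/24, which is not < 1/24; so no larger delta works.
Hence the largest such delta is 1/120.

1/120


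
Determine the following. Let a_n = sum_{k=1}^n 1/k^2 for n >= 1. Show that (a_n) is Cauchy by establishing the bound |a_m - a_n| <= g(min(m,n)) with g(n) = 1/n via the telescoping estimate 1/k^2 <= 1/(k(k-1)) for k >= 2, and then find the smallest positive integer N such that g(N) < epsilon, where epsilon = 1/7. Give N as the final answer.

For m > n >= 1: |a_m - a_n| = sum_{k=n+1}^m 1/k^2.
Use 1/k^2 <= 1/(k(k-1)) = 1/(k-1) - 1/k for k >= 2:
sum_{k=n+1}^m 1/k^2 <= sum_{k=n+1}^m (1/(k-1) - 1/k) = 1/n - 1/m <= 1/n.
By symmetry the same bound holds with n,m swapped, so |a_m - a_n| <= 1/min(m,n) = g(min(m,n)). Since g(n) -> 0, (a_n) is Cauchy.
Now solve g(N) < 1/7: 1/N < 1/7 <=> N > 1/(1/7) = 7.
The smallest integer strictly greater than 7 is N = 8.
Check: g(8) = 1/8 < 1/7; g(7) = 1/7 >= 1/7. So N = 8.

8


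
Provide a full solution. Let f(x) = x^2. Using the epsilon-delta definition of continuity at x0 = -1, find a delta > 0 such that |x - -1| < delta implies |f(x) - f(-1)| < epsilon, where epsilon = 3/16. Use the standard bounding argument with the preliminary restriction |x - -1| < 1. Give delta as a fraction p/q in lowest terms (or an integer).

Factor: |x^2 - (-1)^2| = |x - -1| * |x + -1|.
Impose |x - -1| < 1 first. Then |x + -1| = |(x - -1) + 2*(-1)| <= |x - -1| + 2*|-1| < 1 + 2 = 3.
So |x^2 - (-1)^2| < delta * 3.
We need delta * 3 <= 3/16, i.e. delta <= 3/16/3 = 1/16.
Since 1/16 < 1, this is tighter than 1; take delta = 1/16.
So delta = 1/16 works.

1/16


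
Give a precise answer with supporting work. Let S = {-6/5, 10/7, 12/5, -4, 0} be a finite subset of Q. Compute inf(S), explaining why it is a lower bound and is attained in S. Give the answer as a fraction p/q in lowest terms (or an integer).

S is finite, so inf(S) = min(S).
Sorted increasing:
-4, -6/5, 0, 10/7, 12/5
The extremum is -4.
For every x in S, x >= -4. And -4 is in S, so it is attained.
Therefore inf(S) = -4.

-4


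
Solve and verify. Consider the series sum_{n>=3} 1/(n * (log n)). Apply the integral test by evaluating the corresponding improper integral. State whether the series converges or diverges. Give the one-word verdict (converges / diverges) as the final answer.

Let f(x) = 1/(x*log(x)). Then f is positive, continuous, and decreasing on [3, infinity), so the integral test applies.
Compute the improper integral int_{3}^infinity f(x) dx:
  antiderivative F(x) = log(log(x)).
  F(x) = log(log(x)) -> infinity as x -> infinity. The integral diverges, so by the integral test, the series diverges.

diverges


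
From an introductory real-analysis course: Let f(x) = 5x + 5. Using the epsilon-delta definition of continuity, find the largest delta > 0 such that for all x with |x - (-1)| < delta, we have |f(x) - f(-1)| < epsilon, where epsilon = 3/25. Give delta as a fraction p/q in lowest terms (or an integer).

We compute f(-1) = 5*(-1) + 5 = 0.
|f(x) - f(-1)| = |5x + 5 - (0)| = |5(x - (-1))| = 5|x - (-1)|.
We need 5|x - (-1)| < 3/25, i.e. |x - (-1)| < 3/25 / 5 = 3/125.
So any delta <= 3/125 works. Conversely, if delta > 3/125, then x = -1 + 3/125 satisfies |x - (-1)| = 3/125 < delta but |f(x) - f(-1)| = 5 * 3/125 = 3/25, which is not < 3/25; so no larger delta works.
Hence the largest such delta is 3/125.

3/125


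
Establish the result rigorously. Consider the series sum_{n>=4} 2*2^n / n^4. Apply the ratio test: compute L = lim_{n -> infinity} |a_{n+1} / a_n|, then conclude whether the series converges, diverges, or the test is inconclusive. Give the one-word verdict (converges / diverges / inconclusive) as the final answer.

Let a_n denote the general term. Form the ratio a_{n+1}/a_n and simplify:
a_{n+1}/a_n = 2*n^4/(n + 1)^4
Take the limit as n -> infinity: L = 2.
Since L = 2 > 1 (or L = infinity), the ratio test implies the series diverges.

diverges


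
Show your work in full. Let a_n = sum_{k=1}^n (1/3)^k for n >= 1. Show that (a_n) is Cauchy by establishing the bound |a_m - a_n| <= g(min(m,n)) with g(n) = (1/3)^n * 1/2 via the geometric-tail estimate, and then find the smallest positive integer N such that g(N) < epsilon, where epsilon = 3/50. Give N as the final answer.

For m > n >= 1: |a_m - a_n| = sum_{k=n+1}^m (1/3)^k < sum_{k=n+1}^infinity (1/3)^k = (1/3)^(n+1) / (1 - 1/3) = (1/3)^n * (1/3) * (3/2) = (1/3)^n * 1/2.
So g(n) = (1/3)^n / 2. Since g(n) -> 0, (a_n) is Cauchy.
Now solve g(N) < 3/50: (1/3)^N / 2 < 3/50 <=> 3^N > 1 / (2 * 3/50) = 25/3.
Check powers of 3: 3^1 = 3 <= 25/3, 3^2 = 9 > 25/3.
So the smallest such N is 2. Check: g(2) = 1/(2 * 9) = 1/18 < 3/50.

2


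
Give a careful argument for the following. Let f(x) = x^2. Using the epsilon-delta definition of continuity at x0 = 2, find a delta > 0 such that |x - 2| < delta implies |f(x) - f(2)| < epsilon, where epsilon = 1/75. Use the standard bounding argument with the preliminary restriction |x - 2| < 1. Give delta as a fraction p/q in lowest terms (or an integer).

Factor: |x^2 - (2)^2| = |x - 2| * |x + 2|.
Impose |x - 2| < 1 first. Then |x + 2| = |(x - 2) + 2*(2)| <= |x - 2| + 2*|2| < 1 + 4 = 5.
So |x^2 - (2)^2| < delta * 5.
We need delta * 5 <= 1/75, i.e. delta <= 1/75/5 = 1/375.
Since 1/375 < 1, this is tighter than 1; take delta = 1/375.
So delta = 1/375 works.

1/375


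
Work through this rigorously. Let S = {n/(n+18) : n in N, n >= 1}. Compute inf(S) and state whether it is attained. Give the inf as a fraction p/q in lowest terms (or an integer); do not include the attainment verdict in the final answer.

Analysis:
- Values: 1/19, 1/10, 1/7, 2/11, ... strictly increasing.
- Minimum is 1/19 (n=1); inf = 1/19 (attained).
- n/(n+18) = 1 - 18/(n+18) -> 1 from below as n -> infinity, and never equals 1.
- So sup = 1 (not attained).
Conclusion: inf(S) = 1/19, attained in S.

1/19


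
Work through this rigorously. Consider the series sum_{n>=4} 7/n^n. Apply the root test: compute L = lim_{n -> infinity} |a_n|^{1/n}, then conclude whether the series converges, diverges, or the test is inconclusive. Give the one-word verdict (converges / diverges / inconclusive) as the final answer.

Let a_n denote the general term. Form |a_n|^(1/n) and simplify:
|a_n|^(1/n) = 7^(1/n)/n
Take the limit as n -> infinity: L = 0.
Since L = 0 < 1, the root test implies convergence.

converges


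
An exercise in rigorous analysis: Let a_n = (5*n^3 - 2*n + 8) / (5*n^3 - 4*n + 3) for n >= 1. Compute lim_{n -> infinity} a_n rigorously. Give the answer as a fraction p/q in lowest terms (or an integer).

Divide numerator and denominator by n^3, the highest power:
numerator / n^3 = 5 - 2/n^2 + 8/n^3
denominator / n^3 = 5 - 4/n^2 + 3/n^3
As n -> infinity, all terms of the form c/n^k (k >= 1) tend to 0.
So numerator / n^3 -> 5 and denominator / n^3 -> 5.
Therefore lim a_n = 1.

1


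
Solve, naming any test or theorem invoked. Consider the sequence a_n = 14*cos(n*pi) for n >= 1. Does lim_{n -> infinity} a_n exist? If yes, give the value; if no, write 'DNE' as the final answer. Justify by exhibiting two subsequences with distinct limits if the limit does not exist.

Examine the behaviour of a_n along subsequences.
cos(n*pi) = (-1)^n, so a_n = 14*(-1)^n. a_{2k} = 14 -> 14. a_{2k+1} = -14 -> -14.
Since these two subsequential limits are 14 and -14, distinct, the full sequence cannot converge (a convergent sequence has all subsequences tending to the same limit). So lim a_n does not exist.

DNE


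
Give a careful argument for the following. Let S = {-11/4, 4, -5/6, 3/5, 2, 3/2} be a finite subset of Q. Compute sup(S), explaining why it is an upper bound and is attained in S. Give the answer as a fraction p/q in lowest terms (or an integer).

S is finite, so sup(S) = max(S).
Sorted decreasing:
4, 2, 3/2, 3/5, -5/6, -11/4
The extremum is 4.
For every x in S, x <= 4. And 4 is in S, so it is attained.
Therefore sup(S) = 4.

4


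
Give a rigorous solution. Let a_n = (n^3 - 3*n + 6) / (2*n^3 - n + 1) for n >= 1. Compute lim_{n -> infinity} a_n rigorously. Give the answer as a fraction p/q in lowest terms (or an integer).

Divide numerator and denominator by n^3, the highest power:
numerator / n^3 = 1 - 3/n^2 + 6/n^3
denominator / n^3 = 2 - 1/n^2 + n^(-3)
As n -> infinity, all terms of the form c/n^k (k >= 1) tend to 0.
So numerator / n^3 -> 1 and denominator / n^3 -> 2.
Therefore lim a_n = 1/2.

1/2


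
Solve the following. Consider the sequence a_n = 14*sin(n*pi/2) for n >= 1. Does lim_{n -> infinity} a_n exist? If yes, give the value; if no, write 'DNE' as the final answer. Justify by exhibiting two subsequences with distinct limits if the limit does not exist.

Examine the behaviour of a_n along subsequences.
a_{4k+1} = 14*sin(pi/2 + 2k*pi) = 14 -> 14. a_{4k+3} = 14*sin(3pi/2 + 2k*pi) = -14 -> -14.
Since these two subsequential limits are 14 and -14, distinct, the full sequence cannot converge (a convergent sequence has all subsequences tending to the same limit). So lim a_n does not exist.

DNE


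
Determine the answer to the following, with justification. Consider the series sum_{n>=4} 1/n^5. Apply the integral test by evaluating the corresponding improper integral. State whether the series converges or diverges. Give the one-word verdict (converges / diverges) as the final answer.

Let f(x) = x^(-5). Then f is positive, continuous, and decreasing on [4, infinity), so the integral test applies.
Compute the improper integral int_{4}^infinity f(x) dx:
  antiderivative F(x) = -1/(4*x^4).
  As x -> infinity, F(x) -> 0 (since p = 5 > 1).
  So int = F(infinity) - F(4) = 0 - (-1/1024) = 1/1024.
  Finite, so by the integral test, the series converges.

converges


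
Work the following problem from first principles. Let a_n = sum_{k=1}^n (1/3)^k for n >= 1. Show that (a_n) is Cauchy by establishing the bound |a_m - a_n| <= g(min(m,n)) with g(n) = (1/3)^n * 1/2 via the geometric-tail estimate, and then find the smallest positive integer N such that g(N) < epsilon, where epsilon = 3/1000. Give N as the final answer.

For m > n >= 1: |a_m - a_n| = sum_{k=n+1}^m (1/3)^k < sum_{k=n+1}^infinity (1/3)^k = (1/3)^(n+1) / (1 - 1/3) = (1/3)^n * (1/3) * (3/2) = (1/3)^n * 1/2.
So g(n) = (1/3)^n / 2. Since g(n) -> 0, (a_n) is Cauchy.
Now solve g(N) < 3/1000: (1/3)^N / 2 < 3/1000 <=> 3^N > 1 / (2 * 3/1000) = 500/3.
Check powers of 3: 3^4 = 81 <= 500/3, 3^5 = 243 > 500/3.
So the smallest such N is 5. Check: g(5) = 1/(2 * 243) = 1/486 < 3/1000.

5


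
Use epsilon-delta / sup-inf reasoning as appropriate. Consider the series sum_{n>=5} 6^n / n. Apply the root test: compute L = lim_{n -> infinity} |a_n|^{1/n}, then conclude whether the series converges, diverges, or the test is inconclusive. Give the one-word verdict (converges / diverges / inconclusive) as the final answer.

Let a_n denote the general term. Form |a_n|^(1/n) and simplify:
|a_n|^(1/n) = 6/n^(1/n)
Take the limit as n -> infinity: L = 6.
Since L = 6 > 1, the root test implies divergence.

diverges


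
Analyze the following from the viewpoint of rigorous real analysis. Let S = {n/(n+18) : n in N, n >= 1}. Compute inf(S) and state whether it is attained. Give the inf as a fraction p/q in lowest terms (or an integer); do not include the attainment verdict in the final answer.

Analysis:
- Values: 1/19, 1/10, 1/7, 2/11, ... strictly increasing.
- Minimum is 1/19 (n=1); inf = 1/19 (attained).
- n/(n+18) = 1 - 18/(n+18) -> 1 from below as n -> infinity, and never equals 1.
- So sup = 1 (not attained).
Conclusion: inf(S) = 1/19, attained in S.

1/19


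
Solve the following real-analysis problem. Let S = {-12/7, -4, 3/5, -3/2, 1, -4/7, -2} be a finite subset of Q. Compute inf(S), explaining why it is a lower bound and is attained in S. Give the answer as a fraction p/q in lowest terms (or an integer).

S is finite, so inf(S) = min(S).
Sorted increasing:
-4, -2, -12/7, -3/2, -4/7, 3/5, 1
The extremum is -4.
For every x in S, x >= -4. And -4 is in S, so it is attained.
Therefore inf(S) = -4.

-4


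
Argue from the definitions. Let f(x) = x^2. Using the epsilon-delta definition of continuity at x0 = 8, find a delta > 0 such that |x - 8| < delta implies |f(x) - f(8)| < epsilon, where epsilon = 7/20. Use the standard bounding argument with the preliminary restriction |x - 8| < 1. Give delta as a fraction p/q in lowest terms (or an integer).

Factor: |x^2 - (8)^2| = |x - 8| * |x + 8|.
Impose |x - 8| < 1 first. Then |x + 8| = |(x - 8) + 2*(8)| <= |x - 8| + 2*|8| < 1 + 16 = 17.
So |x^2 - (8)^2| < delta * 17.
We need delta * 17 <= 7/20, i.e. delta <= 7/20/17 = 7/340.
Since 7/340 < 1, this is tighter than 1; take delta = 7/340.
So delta = 7/340 works.

7/340


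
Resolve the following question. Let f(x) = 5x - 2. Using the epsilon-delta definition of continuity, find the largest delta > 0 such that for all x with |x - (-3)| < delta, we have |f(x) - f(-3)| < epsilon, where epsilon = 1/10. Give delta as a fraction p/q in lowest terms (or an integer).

We compute f(-3) = 5*(-3) - 2 = -17.
|f(x) - f(-3)| = |5x - 2 - (-17)| = |5(x - (-3))| = 5|x - (-3)|.
We need 5|x - (-3)| < 1/10, i.e. |x - (-3)| < 1/10 / 5 = 1/50.
So any delta <= 1/50 works. Conversely, if delta > 1/50, then x = -3 + 1/50 satisfies |x - (-3)| = 1/50 < delta but |f(x) - f(-3)| = 5 * 1/50 = 1/10, which is not < 1/10; so no larger delta works.
Hence the largest such delta is 1/50.

1/50


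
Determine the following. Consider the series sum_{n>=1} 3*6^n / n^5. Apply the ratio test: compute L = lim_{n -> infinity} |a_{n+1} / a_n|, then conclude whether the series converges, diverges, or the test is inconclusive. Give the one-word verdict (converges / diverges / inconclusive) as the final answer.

Let a_n denote the general term. Form the ratio a_{n+1}/a_n and simplify:
a_{n+1}/a_n = 6*n^5/(n + 1)^5
Take the limit as n -> infinity: L = 6.
Since L = 6 > 1 (or L = infinity), the ratio test implies the series diverges.

diverges


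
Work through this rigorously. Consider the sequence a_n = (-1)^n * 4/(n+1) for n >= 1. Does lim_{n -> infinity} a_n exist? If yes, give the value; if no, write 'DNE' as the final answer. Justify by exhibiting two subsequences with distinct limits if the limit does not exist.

Examine the behaviour of a_n along subsequences.
Even-n subsequence a_{2k} = 4/(2k+1) -> 0. Odd-n subsequence a_{2k+1} = -4/(2k+2) -> 0. Both tend to 0, which suggests the limit is 0; verify directly.
|a_n - 0| = 4/(n+1) < 4/n for every n >= 1.
Given epsilon > 0, choose a positive integer N > 4/epsilon. Then for all n >= N, |a_n| < 4/n <= 4/N < epsilon.
So by the definition of the limit, lim a_n exists and equals 0.

0


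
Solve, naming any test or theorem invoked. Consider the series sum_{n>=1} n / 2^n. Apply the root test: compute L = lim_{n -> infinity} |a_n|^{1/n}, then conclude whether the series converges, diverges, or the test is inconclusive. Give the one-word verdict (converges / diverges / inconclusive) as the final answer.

Let a_n denote the general term. Form |a_n|^(1/n) and simplify:
|a_n|^(1/n) = n^(1/n)/2
Take the limit as n -> infinity: L = 1/2.
Since L = 1/2 < 1, the root test implies convergence.

converges


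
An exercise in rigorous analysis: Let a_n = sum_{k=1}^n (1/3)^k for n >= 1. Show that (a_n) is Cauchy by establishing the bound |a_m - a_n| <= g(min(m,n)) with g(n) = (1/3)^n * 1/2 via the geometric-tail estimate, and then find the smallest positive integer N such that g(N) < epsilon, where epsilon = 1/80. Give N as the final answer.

For m > n >= 1: |a_m - a_n| = sum_{k=n+1}^m (1/3)^k < sum_{k=n+1}^infinity (1/3)^k = (1/3)^(n+1) / (1 - 1/3) = (1/3)^n * (1/3) * (3/2) = (1/3)^n * 1/2.
So g(n) = (1/3)^n / 2. Since g(n) -> 0, (a_n) is Cauchy.
Now solve g(N) < 1/80: (1/3)^N / 2 < 1/80 <=> 3^N > 1 / (2 * 1/80) = 40.
Check powers of 3: 3^3 = 27 <= 40, 3^4 = 81 > 40.
So the smallest such N is 4. Check: g(4) = 1/(2 * 81) = 1/162 < 1/80.

4


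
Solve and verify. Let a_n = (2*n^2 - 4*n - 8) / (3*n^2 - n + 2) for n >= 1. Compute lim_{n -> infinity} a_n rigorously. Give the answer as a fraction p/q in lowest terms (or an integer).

Divide numerator and denominator by n^2, the highest power:
numerator / n^2 = 2 - 4/n - 8/n^2
denominator / n^2 = 3 - 1/n + 2/n^2
As n -> infinity, all terms of the form c/n^k (k >= 1) tend to 0.
So numerator / n^2 -> 2 and denominator / n^2 -> 3.
Therefore lim a_n = 2/3.

2/3


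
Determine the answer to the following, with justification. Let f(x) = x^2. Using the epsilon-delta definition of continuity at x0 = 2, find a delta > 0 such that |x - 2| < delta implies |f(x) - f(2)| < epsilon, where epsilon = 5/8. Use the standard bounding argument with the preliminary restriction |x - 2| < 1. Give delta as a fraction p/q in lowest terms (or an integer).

Factor: |x^2 - (2)^2| = |x - 2| * |x + 2|.
Impose |x - 2| < 1 first. Then |x + 2| = |(x - 2) + 2*(2)| <= |x - 2| + 2*|2| < 1 + 4 = 5.
So |x^2 - (2)^2| < delta * 5.
We need delta * 5 <= 5/8, i.e. delta <= 5/8/5 = 1/8.
Since 1/8 < 1, this is tighter than 1; take delta = 1/8.
So delta = 1/8 works.

1/8


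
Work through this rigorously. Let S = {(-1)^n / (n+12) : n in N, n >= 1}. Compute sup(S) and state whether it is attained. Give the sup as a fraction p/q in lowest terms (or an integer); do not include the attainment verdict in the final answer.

Analysis:
- Values: -1/13, 1/14, -1/15, 1/16, -1/17, ...
- Positive terms (even n): 1/(2+12), 1/(4+12), ... decreasing -> max = 1/14 (n=2).
- Negative terms (odd n): -1/(1+12), -1/(3+12), ... increasing -> min = -1/13 (n=1).
- So sup = 1/14 (attained at n=2); inf = -1/13 (attained at n=1).
Conclusion: sup(S) = 1/14, attained in S.

1/14


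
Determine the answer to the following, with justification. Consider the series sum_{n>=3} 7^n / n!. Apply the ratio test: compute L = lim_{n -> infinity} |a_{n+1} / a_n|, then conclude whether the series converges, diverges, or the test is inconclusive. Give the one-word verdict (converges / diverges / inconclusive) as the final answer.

Let a_n denote the general term. Form the ratio a_{n+1}/a_n and simplify:
a_{n+1}/a_n = 7/(n + 1)
Take the limit as n -> infinity: L = 0.
Since L = 0 < 1, the ratio test implies the series converges.

converges


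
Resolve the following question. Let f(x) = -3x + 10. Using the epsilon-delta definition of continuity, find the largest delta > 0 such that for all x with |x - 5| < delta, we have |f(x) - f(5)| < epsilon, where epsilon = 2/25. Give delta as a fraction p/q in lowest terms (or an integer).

We compute f(5) = -3*(5) + 10 = -5.
|f(x) - f(5)| = |-3x + 10 - (-5)| = |-3(x - 5)| = 3|x - 5|.
We need 3|x - 5| < 2/25, i.e. |x - 5| < 2/25 / 3 = 2/75.
So any delta <= 2/75 works. Conversely, if delta > 2/75, then x = 5 + 2/75 satisfies |x - 5| = 2/75 < delta but |f(x) - f(5)| = 3 * 2/75 = 2/25, which is not < 2/25; so no larger delta works.
Hence the largest such delta is 2/75.

2/75


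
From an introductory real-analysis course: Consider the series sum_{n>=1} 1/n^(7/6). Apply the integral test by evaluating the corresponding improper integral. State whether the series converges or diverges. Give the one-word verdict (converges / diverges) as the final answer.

Let f(x) = x^(-7/6). Then f is positive, continuous, and decreasing on [1, infinity), so the integral test applies.
Compute the improper integral int_{1}^infinity f(x) dx:
  antiderivative F(x) = -6/x^(1/6).
  As x -> infinity, F(x) -> 0 (since p = 7/6 > 1).
  So int = F(infinity) - F(1) = 0 - (-6) = 6.
  Finite, so by the integral test, the series converges.

converges


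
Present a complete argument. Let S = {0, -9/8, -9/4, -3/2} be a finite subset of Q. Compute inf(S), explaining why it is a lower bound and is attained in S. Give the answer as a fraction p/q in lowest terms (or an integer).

S is finite, so inf(S) = min(S).
Sorted increasing:
-9/4, -3/2, -9/8, 0
The extremum is -9/4.
For every x in S, x >= -9/4. And -9/4 is in S, so it is attained.
Therefore inf(S) = -9/4.

-9/4


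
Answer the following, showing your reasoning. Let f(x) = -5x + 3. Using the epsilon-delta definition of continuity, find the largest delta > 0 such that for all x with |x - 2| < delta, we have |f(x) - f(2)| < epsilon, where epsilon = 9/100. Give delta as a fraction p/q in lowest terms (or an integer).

We compute f(2) = -5*(2) + 3 = -7.
|f(x) - f(2)| = |-5x + 3 - (-7)| = |-5(x - 2)| = 5|x - 2|.
We need 5|x - 2| < 9/100, i.e. |x - 2| < 9/100 / 5 = 9/500.
So any delta <= 9/500 works. Conversely, if delta > 9/500, then x = 2 + 9/500 satisfies |x - 2| = 9/500 < delta but |f(x) - f(2)| = 5 * 9/500 = 9/100, which is not < 9/100; so no larger delta works.
Hence the largest such delta is 9/500.

9/500


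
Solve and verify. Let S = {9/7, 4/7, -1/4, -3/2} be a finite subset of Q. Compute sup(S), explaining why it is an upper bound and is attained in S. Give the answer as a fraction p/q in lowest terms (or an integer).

S is finite, so sup(S) = max(S).
Sorted decreasing:
9/7, 4/7, -1/4, -3/2
The extremum is 9/7.
For every x in S, x <= 9/7. And 9/7 is in S, so it is attained.
Therefore sup(S) = 9/7.

9/7


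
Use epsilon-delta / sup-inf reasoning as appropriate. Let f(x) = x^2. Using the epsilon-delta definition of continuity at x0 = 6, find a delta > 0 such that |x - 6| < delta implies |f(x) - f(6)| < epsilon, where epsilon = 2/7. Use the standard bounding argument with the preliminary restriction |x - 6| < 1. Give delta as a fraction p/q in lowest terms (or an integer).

Factor: |x^2 - (6)^2| = |x - 6| * |x + 6|.
Impose |x - 6| < 1 first. Then |x + 6| = |(x - 6) + 2*(6)| <= |x - 6| + 2*|6| < 1 + 12 = 13.
So |x^2 - (6)^2| < delta * 13.
We need delta * 13 <= 2/7, i.e. delta <= 2/7/13 = 2/91.
Since 2/91 < 1, this is tighter than 1; take delta = 2/91.
So delta = 2/91 works.

2/91


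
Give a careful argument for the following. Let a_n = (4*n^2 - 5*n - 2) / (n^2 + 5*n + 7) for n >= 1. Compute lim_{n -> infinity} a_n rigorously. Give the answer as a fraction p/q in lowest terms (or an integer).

Divide numerator and denominator by n^2, the highest power:
numerator / n^2 = 4 - 5/n - 2/n^2
denominator / n^2 = 1 + 5/n + 7/n^2
As n -> infinity, all terms of the form c/n^k (k >= 1) tend to 0.
So numerator / n^2 -> 4 and denominator / n^2 -> 1.
Therefore lim a_n = 4.

4
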